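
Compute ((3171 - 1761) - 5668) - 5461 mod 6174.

2629

3171 - 1761 = 1410
1410 - 5668 = -4258 ≡ 1916 (mod 6174)
1916 - 5461 = -3545 ≡ 2629 (mod 6174)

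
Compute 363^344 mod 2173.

1902

Using repeated squaring:
363^1 ≡ 363 (mod 2173)
363^2 ≡ 363^2 = 131769 ≡ 1389 (mod 2173)
363^4 ≡ 1389^2 = 1929321 ≡ 1870 (mod 2173)
363^8 ≡ 1870^2 = 3496900 ≡ 543 (mod 2173)
363^16 ≡ 543^2 = 294849 ≡ 1494 (mod 2173)
363^32 ≡ 1494^2 = 2232036 ≡ 365 (mod 2173)
363^64 ≡ 365^2 = 133225 ≡ 672 (mod 2173)
363^128 ≡ 672^2 = 451584 ≡ 1773 (mod 2173)
363^256 ≡ 1773^2 = 3143529 ≡ 1371 (mod 2173)
363^344 = 363^256 * 363^64 * 363^16 * 363^8 ≡ 1371 * 672 * 1494 * 543 (mod 2173).
Accumulate the product:
1371 * 672 = 921312 ≡ 2133
2133 * 1494 = 3186702 ≡ 1084
1084 * 543 = 588612 ≡ 1902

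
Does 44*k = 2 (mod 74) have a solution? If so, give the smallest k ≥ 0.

32

gcd(44, 74) = 2, and 2 | 2, so solutions exist.
Divide through by 2: 22*k mod 37 = 1.
22⁻¹ ≡ 32 (mod 37).
k ≡ 32*1 ≡ 32 (mod 37).
The smallest non-negative solution is k = 32.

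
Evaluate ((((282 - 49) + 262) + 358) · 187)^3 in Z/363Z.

121

282 - 49 = 233
233 + 262 = 495 ≡ 132 (mod 363)
132 + 358 = 490 ≡ 127 (mod 363)
127 · 187 = 23749 ≡ 154 (mod 363)
(154)^3 ≡ 121 (mod 363)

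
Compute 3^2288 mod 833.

800

Using repeated squaring:
2288 in binary is 100011110000, i.e. 2288 = 2048 + 128 + 64 + 32 + 16.
3^1 ≡ 3 (mod 833)
3^2 ≡ 3^2 = 9 (mod 833)
3^4 ≡ 9^2 = 81 (mod 833)
3^8 ≡ 81^2 = 6561 ≡ 730 (mod 833)
3^16 ≡ 730^2 = 532900 ≡ 613 (mod 833)
3^32 ≡ 613^2 = 375769 ≡ 86 (mod 833)
3^64 ≡ 86^2 = 7396 ≡ 732 (mod 833)
3^128 ≡ 732^2 = 535824 ≡ 205 (mod 833)
3^256 ≡ 205^2 = 42025 ≡ 375 (mod 833)
3^512 ≡ 375^2 = 140625 ≡ 681 (mod 833)
3^1024 ≡ 681^2 = 463761 ≡ 613 (mod 833)
3^2048 ≡ 613^2 = 375769 ≡ 86 (mod 833)
3^2288 = 3^2048 × 3^128 × 3^64 × 3^32 × 3^16 ≡ 86 × 205 × 732 × 86 × 613 (mod 833).
Accumulate the product:
86 × 205 = 17630 ≡ 137
137 × 732 = 100284 ≡ 324
324 × 86 = 27864 ≡ 375
375 × 613 = 229875 ≡ 800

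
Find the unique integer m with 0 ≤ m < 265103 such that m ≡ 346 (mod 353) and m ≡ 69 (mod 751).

10583

353⁻¹ mod 751: 353·534 ≡ 1 (mod 751), so 353⁻¹ ≡ 534.
m = 346 + 353·((69 − 346)·534 mod 751) = 346 + 353·29 = 10583.
Check: 10583 mod 353 = 346, 10583 mod 751 = 69. ✓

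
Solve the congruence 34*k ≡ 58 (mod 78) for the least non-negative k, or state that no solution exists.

gcd(34, 78) = 2, and 2 | 58, so solutions exist.
Divide through by 2: 17*k ≡ 29 (mod 39).
17⁻¹ ≡ 23 (mod 39).
k ≡ 23*29 ≡ 4 (mod 39).
The smallest non-negative solution is k = 4.

4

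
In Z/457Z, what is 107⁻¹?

252

457 = 4·107 + 29
107 = 3·29 + 20
29 = 1·20 + 9
20 = 2·9 + 2
9 = 4·2 + 1
2 = 2·1 + 0
gcd(107, 457) = 1, so the inverse exists.
Back-substitute for 1:
1 = 1·9 − 4·2
  = −4·20 + 9·9
  = 9·29 − 13·20
  = −13·107 + 48·29
  = 48·457 − 205·107
So 107⁻¹ ≡ −205 ≡ 252 (mod 457).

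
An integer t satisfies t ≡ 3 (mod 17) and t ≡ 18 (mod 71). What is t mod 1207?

17⁻¹ mod 71: 17*46 ≡ 1 (mod 71), so 17⁻¹ ≡ 46.
t = 3 + 17*((18 − 3)*46 mod 71) = 3 + 17*51 = 870.

870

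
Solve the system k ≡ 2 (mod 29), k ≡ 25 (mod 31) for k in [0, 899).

29⁻¹ mod 31: 29·15 ≡ 1 (mod 31), so 29⁻¹ ≡ 15.
k = 2 + 29·((25 − 2)·15 mod 31) = 2 + 29·4 = 118.

118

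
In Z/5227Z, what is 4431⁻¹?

Apply the Euclidean algorithm and back-substitute:
5227 = 1*4431 + 796
4431 = 5*796 + 451
796 = 1*451 + 345
451 = 1*345 + 106
345 = 3*106 + 27
106 = 3*27 + 25
27 = 1*25 + 2
25 = 12*2 + 1
2 = 2*1 + 0
gcd(4431, 5227) = 1, so the inverse exists.
Bézout: 1 = −2132*5227 + 2515*4431.
So 4431⁻¹ ≡ 2515 (mod 5227).

2515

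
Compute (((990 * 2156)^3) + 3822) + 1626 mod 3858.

990 * 2156 = 2134440 ≡ 966 (mod 3858)
(966)^3 ≡ 3138 (mod 3858)
3138 + 3822 = 6960 ≡ 3102 (mod 3858)
3102 + 1626 = 4728 ≡ 870 (mod 3858)

870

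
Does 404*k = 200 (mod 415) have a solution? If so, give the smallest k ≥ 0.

gcd(404, 415) = 1, so a unique solution mod 415 exists.
404⁻¹ ≡ 264 (mod 415).
k ≡ 264*200 ≡ 95 (mod 415).

95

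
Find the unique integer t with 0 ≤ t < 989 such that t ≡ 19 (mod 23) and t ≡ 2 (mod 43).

23⁻¹ mod 43: 23×15 ≡ 1 (mod 43), so 23⁻¹ ≡ 15.
t = 19 + 23×((2 − 19)×15 mod 43) = 19 + 23×3 = 88.

88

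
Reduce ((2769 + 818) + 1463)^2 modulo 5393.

4396

2769 + 818 = 3587
3587 + 1463 = 5050
(5050)^2 ≡ 4396 (mod 5393)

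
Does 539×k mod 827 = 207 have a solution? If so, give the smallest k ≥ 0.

542

gcd(539, 827) = 1, so a unique solution mod 827 exists.
539⁻¹ ≡ 514 (mod 827).
k ≡ 514×207 ≡ 542 (mod 827).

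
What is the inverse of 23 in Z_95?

95 = 4×23 + 3
23 = 7×3 + 2
3 = 1×2 + 1
2 = 2×1 + 0
gcd(23, 95) = 1, so the inverse exists.
Back-substitute for 1:
1 = 1×3 − 1×2
  = −1×23 + 8×3
  = 8×95 − 33×23
So 23⁻¹ ≡ −33 ≡ 62 (mod 95).

62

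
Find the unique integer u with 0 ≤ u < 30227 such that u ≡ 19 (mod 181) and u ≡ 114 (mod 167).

181⁻¹ mod 167: 181*12 ≡ 1 (mod 167), so 181⁻¹ ≡ 12.
u = 19 + 181*((114 − 19)*12 mod 167) = 19 + 181*138 = 24997.
Check: 24997 mod 181 = 19, 24997 mod 167 = 114. ✓

24997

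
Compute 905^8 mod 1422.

Using repeated squaring:
905^1 ≡ 905 (mod 1422)
905^2 ≡ 905^2 = 819025 ≡ 1375 (mod 1422)
905^4 ≡ 1375^2 = 1890625 ≡ 787 (mod 1422)
905^8 ≡ 787^2 = 619369 ≡ 799 (mod 1422)
So 905^8 ≡ 799 (mod 1422).

799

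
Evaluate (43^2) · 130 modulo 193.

85

(43)^2 ≡ 112 (mod 193)
112 · 130 = 14560 ≡ 85 (mod 193)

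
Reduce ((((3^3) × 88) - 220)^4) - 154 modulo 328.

14

(3)^3 ≡ 27 (mod 328)
27 × 88 = 2376 ≡ 80 (mod 328)
80 - 220 = -140 ≡ 188 (mod 328)
(188)^4 ≡ 168 (mod 328)
168 - 154 = 14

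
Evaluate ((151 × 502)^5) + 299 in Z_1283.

151 × 502 = 75802 ≡ 105 (mod 1283)
(105)^5 ≡ 1203 (mod 1283)
1203 + 299 = 1502 ≡ 219 (mod 1283)

219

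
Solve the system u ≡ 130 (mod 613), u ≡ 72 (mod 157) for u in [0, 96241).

73077

613⁻¹ mod 157: 613*136 ≡ 1 (mod 157), so 613⁻¹ ≡ 136.
u = 130 + 613*((72 − 130)*136 mod 157) = 130 + 613*119 = 73077.
Check: 73077 mod 613 = 130, 73077 mod 157 = 72. ✓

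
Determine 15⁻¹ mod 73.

39

73 = 4×15 + 13
15 = 1×13 + 2
13 = 6×2 + 1
2 = 2×1 + 0
gcd(15, 73) = 1, so the inverse exists.
Bézout: 1 = 7×73 − 34×15.
So 15⁻¹ ≡ −34 ≡ 39 (mod 73).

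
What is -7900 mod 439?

-7900 = -18·439 + 2, so -7900 ≡ 2 (mod 439).

2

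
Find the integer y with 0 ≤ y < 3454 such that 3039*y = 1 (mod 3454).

2655

3454 = 1*3039 + 415
3039 = 7*415 + 134
415 = 3*134 + 13
134 = 10*13 + 4
13 = 3*4 + 1
4 = 4*1 + 0
gcd(3039, 3454) = 1, so the inverse exists.
Bézout: 1 = 703*3454 − 799*3039.
So 3039⁻¹ ≡ −799 ≡ 2655 (mod 3454).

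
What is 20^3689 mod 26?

20^1 ≡ 20 (mod 26)
20^2 ≡ 20^2 = 400 ≡ 10 (mod 26)
20^4 ≡ 10^2 = 100 ≡ 22 (mod 26)
20^8 ≡ 22^2 = 484 ≡ 16 (mod 26)
20^16 ≡ 16^2 = 256 ≡ 22 (mod 26)
20^32 ≡ 22^2 = 484 ≡ 16 (mod 26)
20^64 ≡ 16^2 = 256 ≡ 22 (mod 26)
20^128 ≡ 22^2 = 484 ≡ 16 (mod 26)
20^256 ≡ 16^2 = 256 ≡ 22 (mod 26)
20^512 ≡ 22^2 = 484 ≡ 16 (mod 26)
20^1024 ≡ 16^2 = 256 ≡ 22 (mod 26)
20^2048 ≡ 22^2 = 484 ≡ 16 (mod 26)
20^3689 = 20^2048 × 20^1024 × 20^512 × 20^64 × 20^32 × 20^8 × 20^1 ≡ 16 × 22 × 16 × 22 × 16 × 16 × 20 (mod 26).
Accumulate the product:
16 × 22 = 352 ≡ 14
14 × 16 = 224 ≡ 16
16 × 22 = 352 ≡ 14
14 × 16 = 224 ≡ 16
16 × 16 = 256 ≡ 22
22 × 20 = 440 ≡ 24

24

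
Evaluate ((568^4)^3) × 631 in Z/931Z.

(568)^4 ≡ 358 (mod 931)
(358)^3 ≡ 239 (mod 931)
239 × 631 = 150809 ≡ 918 (mod 931)

918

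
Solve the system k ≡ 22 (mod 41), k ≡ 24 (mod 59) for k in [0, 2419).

41⁻¹ mod 59: 41×36 ≡ 1 (mod 59), so 41⁻¹ ≡ 36.
k = 22 + 41×((24 − 22)×36 mod 59) = 22 + 41×13 = 555.
Check: 555 mod 41 = 22, 555 mod 59 = 24. ✓

555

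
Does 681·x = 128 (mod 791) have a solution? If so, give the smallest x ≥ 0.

gcd(681, 791) = 1, so a unique solution mod 791 exists.
681⁻¹ ≡ 151 (mod 791).
x ≡ 151·128 ≡ 344 (mod 791).

344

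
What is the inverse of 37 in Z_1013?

1013 = 27*37 + 14
37 = 2*14 + 9
14 = 1*9 + 5
9 = 1*5 + 4
5 = 1*4 + 1
4 = 4*1 + 0
gcd(37, 1013) = 1, so the inverse exists.
Back-substitute for 1:
1 = 1*5 − 1*4
  = −1*9 + 2*5
  = 2*14 − 3*9
  = −3*37 + 8*14
  = 8*1013 − 219*37
So 37⁻¹ ≡ −219 ≡ 794 (mod 1013).

794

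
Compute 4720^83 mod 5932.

83 in binary is 1010011, i.e. 83 = 64 + 16 + 2 + 1.
4720^1 ≡ 4720 (mod 5932)
4720^2 ≡ 4720^2 = 22278400 ≡ 3740 (mod 5932)
4720^4 ≡ 3740^2 = 13987600 ≡ 5876 (mod 5932)
4720^8 ≡ 5876^2 = 34527376 ≡ 3136 (mod 5932)
4720^16 ≡ 3136^2 = 9834496 ≡ 5172 (mod 5932)
4720^32 ≡ 5172^2 = 26749584 ≡ 2196 (mod 5932)
4720^64 ≡ 2196^2 = 4822416 ≡ 5632 (mod 5932)
4720^83 = 4720^64 × 4720^16 × 4720^2 × 4720^1 ≡ 5632 × 5172 × 3740 × 4720 (mod 5932).
Accumulate the product:
5632 × 5172 = 29128704 ≡ 2584
2584 × 3740 = 9664160 ≡ 932
932 × 4720 = 4399040 ≡ 3428

3428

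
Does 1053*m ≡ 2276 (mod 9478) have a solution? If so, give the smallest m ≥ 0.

7950

gcd(1053, 9478) = 1, so a unique solution mod 9478 exists.
1053⁻¹ ≡ 9469 (mod 9478).
m ≡ 9469*2276 ≡ 7950 (mod 9478).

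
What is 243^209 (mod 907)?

752

Using repeated squaring:
243^1 ≡ 243 (mod 907)
243^2 ≡ 243^2 = 59049 ≡ 94 (mod 907)
243^4 ≡ 94^2 = 8836 ≡ 673 (mod 907)
243^8 ≡ 673^2 = 452929 ≡ 336 (mod 907)
243^16 ≡ 336^2 = 112896 ≡ 428 (mod 907)
243^32 ≡ 428^2 = 183184 ≡ 877 (mod 907)
243^64 ≡ 877^2 = 769129 ≡ 900 (mod 907)
243^128 ≡ 900^2 = 810000 ≡ 49 (mod 907)
243^209 = 243^128 × 243^64 × 243^16 × 243^1 ≡ 49 × 900 × 428 × 243 (mod 907).
Accumulate the product:
49 × 900 = 44100 ≡ 564
564 × 428 = 241392 ≡ 130
130 × 243 = 31590 ≡ 752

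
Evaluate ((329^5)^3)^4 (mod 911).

57

(329)^5 ≡ 784 (mod 911)
(784)^3 ≡ 456 (mod 911)
(456)^4 ≡ 57 (mod 911)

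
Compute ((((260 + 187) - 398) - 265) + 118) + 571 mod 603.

260 + 187 = 447
447 - 398 = 49
49 - 265 = -216 ≡ 387 (mod 603)
387 + 118 = 505
505 + 571 = 1076 ≡ 473 (mod 603)

473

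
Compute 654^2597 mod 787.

763

Compute successive squares:
2597 in binary is 101000100101, i.e. 2597 = 2048 + 512 + 32 + 4 + 1.
654^1 ≡ 654 (mod 787)
654^2 ≡ 654^2 = 427716 ≡ 375 (mod 787)
654^4 ≡ 375^2 = 140625 ≡ 539 (mod 787)
654^8 ≡ 539^2 = 290521 ≡ 118 (mod 787)
654^16 ≡ 118^2 = 13924 ≡ 545 (mod 787)
654^32 ≡ 545^2 = 297025 ≡ 326 (mod 787)
654^64 ≡ 326^2 = 106276 ≡ 31 (mod 787)
654^128 ≡ 31^2 = 961 ≡ 174 (mod 787)
654^256 ≡ 174^2 = 30276 ≡ 370 (mod 787)
654^512 ≡ 370^2 = 136900 ≡ 749 (mod 787)
654^1024 ≡ 749^2 = 561001 ≡ 657 (mod 787)
654^2048 ≡ 657^2 = 431649 ≡ 373 (mod 787)
654^2597 = 654^2048 × 654^512 × 654^32 × 654^4 × 654^1 ≡ 373 × 749 × 326 × 539 × 654 (mod 787).
Accumulate the product:
373 × 749 = 279377 ≡ 779
779 × 326 = 253954 ≡ 540
540 × 539 = 291060 ≡ 657
657 × 654 = 429678 ≡ 763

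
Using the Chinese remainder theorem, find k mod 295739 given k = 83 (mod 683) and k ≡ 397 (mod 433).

683⁻¹ mod 433: 683*265 ≡ 1 (mod 433), so 683⁻¹ ≡ 265.
k = 83 + 683*((397 − 83)*265 mod 433) = 83 + 683*74 = 50625.
Check: 50625 mod 683 = 83, 50625 mod 433 = 397. ✓

50625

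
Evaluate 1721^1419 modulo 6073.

Compute successive squares:
1419 in binary is 10110001011, i.e. 1419 = 1024 + 256 + 128 + 8 + 2 + 1.
1721^1 ≡ 1721 (mod 6073)
1721^2 ≡ 1721^2 = 2961841 ≡ 4290 (mod 6073)
1721^4 ≡ 4290^2 = 18404100 ≡ 2910 (mod 6073)
1721^8 ≡ 2910^2 = 8468100 ≡ 2338 (mod 6073)
1721^16 ≡ 2338^2 = 5466244 ≡ 544 (mod 6073)
1721^32 ≡ 544^2 = 295936 ≡ 4432 (mod 6073)
1721^64 ≡ 4432^2 = 19642624 ≡ 2542 (mod 6073)
1721^128 ≡ 2542^2 = 6461764 ≡ 92 (mod 6073)
1721^256 ≡ 92^2 = 8464 ≡ 2391 (mod 6073)
1721^512 ≡ 2391^2 = 5716881 ≡ 2188 (mod 6073)
1721^1024 ≡ 2188^2 = 4787344 ≡ 1820 (mod 6073)
1721^1419 = 1721^1024 × 1721^256 × 1721^128 × 1721^8 × 1721^2 × 1721^1 ≡ 1820 × 2391 × 92 × 2338 × 4290 × 1721 (mod 6073).
Accumulate the product:
1820 × 2391 = 4351620 ≡ 3352
3352 × 92 = 308384 ≡ 4734
4734 × 2338 = 11068092 ≡ 3086
3086 × 4290 = 13238940 ≡ 5873
5873 × 1721 = 10107433 ≡ 1961

1961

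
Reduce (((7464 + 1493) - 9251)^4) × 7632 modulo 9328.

2544

7464 + 1493 = 8957
8957 - 9251 = -294 ≡ 9034 (mod 9328)
(9034)^4 ≡ 4448 (mod 9328)
4448 × 7632 = 33947136 ≡ 2544 (mod 9328)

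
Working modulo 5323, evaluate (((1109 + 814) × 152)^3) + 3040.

1071

1109 + 814 = 1923
1923 × 152 = 292296 ≡ 4854 (mod 5323)
(4854)^3 ≡ 3354 (mod 5323)
3354 + 3040 = 6394 ≡ 1071 (mod 5323)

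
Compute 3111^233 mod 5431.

3358

233 in binary is 11101001, i.e. 233 = 128 + 64 + 32 + 8 + 1.
3111^1 ≡ 3111 (mod 5431)
3111^2 ≡ 3111^2 = 9678321 ≡ 279 (mod 5431)
3111^4 ≡ 279^2 = 77841 ≡ 1807 (mod 5431)
3111^8 ≡ 1807^2 = 3265249 ≡ 1218 (mod 5431)
3111^16 ≡ 1218^2 = 1483524 ≡ 861 (mod 5431)
3111^32 ≡ 861^2 = 741321 ≡ 2705 (mod 5431)
3111^64 ≡ 2705^2 = 7317025 ≡ 1468 (mod 5431)
3111^128 ≡ 1468^2 = 2155024 ≡ 4348 (mod 5431)
3111^233 = 3111^128 * 3111^64 * 3111^32 * 3111^8 * 3111^1 ≡ 4348 * 1468 * 2705 * 1218 * 3111 (mod 5431).
Accumulate the product:
4348 * 1468 = 6382864 ≡ 1439
1439 * 2705 = 3892495 ≡ 3899
3899 * 1218 = 4748982 ≡ 2288
2288 * 3111 = 7117968 ≡ 3358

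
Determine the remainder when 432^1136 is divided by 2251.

Using repeated squaring:
1136 in binary is 10001110000, i.e. 1136 = 1024 + 64 + 32 + 16.
432^1 ≡ 432 (mod 2251)
432^2 ≡ 432^2 = 186624 ≡ 2042 (mod 2251)
432^4 ≡ 2042^2 = 4169764 ≡ 912 (mod 2251)
432^8 ≡ 912^2 = 831744 ≡ 1125 (mod 2251)
432^16 ≡ 1125^2 = 1265625 ≡ 563 (mod 2251)
432^32 ≡ 563^2 = 316969 ≡ 1829 (mod 2251)
432^64 ≡ 1829^2 = 3345241 ≡ 255 (mod 2251)
432^128 ≡ 255^2 = 65025 ≡ 1997 (mod 2251)
432^256 ≡ 1997^2 = 3988009 ≡ 1488 (mod 2251)
432^512 ≡ 1488^2 = 2214144 ≡ 1411 (mod 2251)
432^1024 ≡ 1411^2 = 1990921 ≡ 1037 (mod 2251)
432^1136 = 432^1024 * 432^64 * 432^32 * 432^16 ≡ 1037 * 255 * 1829 * 563 (mod 2251).
Accumulate the product:
1037 * 255 = 264435 ≡ 1068
1068 * 1829 = 1953372 ≡ 1755
1755 * 563 = 988065 ≡ 2127

2127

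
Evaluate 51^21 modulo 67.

27

Compute successive squares:
21 in binary is 10101, i.e. 21 = 16 + 4 + 1.
51^1 ≡ 51 (mod 67)
51^2 ≡ 51^2 = 2601 ≡ 55 (mod 67)
51^4 ≡ 55^2 = 3025 ≡ 10 (mod 67)
51^8 ≡ 10^2 = 100 ≡ 33 (mod 67)
51^16 ≡ 33^2 = 1089 ≡ 17 (mod 67)
51^21 = 51^16 · 51^4 · 51^1 ≡ 17 · 10 · 51 (mod 67).
Accumulate the product:
17 · 10 = 170 ≡ 36
36 · 51 = 1836 ≡ 27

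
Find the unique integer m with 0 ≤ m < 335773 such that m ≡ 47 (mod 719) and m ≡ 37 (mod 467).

226532

719⁻¹ mod 467: 719·202 ≡ 1 (mod 467), so 719⁻¹ ≡ 202.
m = 47 + 719·((37 − 47)·202 mod 467) = 47 + 719·315 = 226532.
Check: 226532 mod 719 = 47, 226532 mod 467 = 37. ✓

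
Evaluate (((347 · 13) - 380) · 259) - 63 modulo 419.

347 · 13 = 4511 ≡ 321 (mod 419)
321 - 380 = -59 ≡ 360 (mod 419)
360 · 259 = 93240 ≡ 222 (mod 419)
222 - 63 = 159

159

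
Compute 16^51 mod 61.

By square-and-multiply:
51 in binary is 110011, i.e. 51 = 32 + 16 + 2 + 1.
16^1 ≡ 16 (mod 61)
16^2 ≡ 16^2 = 256 ≡ 12 (mod 61)
16^4 ≡ 12^2 = 144 ≡ 22 (mod 61)
16^8 ≡ 22^2 = 484 ≡ 57 (mod 61)
16^16 ≡ 57^2 = 3249 ≡ 16 (mod 61)
16^32 ≡ 16^2 = 256 ≡ 12 (mod 61)
16^51 = 16^32 × 16^16 × 16^2 × 16^1 ≡ 12 × 16 × 12 × 16 (mod 61).
Accumulate the product:
12 × 16 = 192 ≡ 9
9 × 12 = 108 ≡ 47
47 × 16 = 752 ≡ 20

20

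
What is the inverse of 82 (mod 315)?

73

315 = 3*82 + 69
82 = 1*69 + 13
69 = 5*13 + 4
13 = 3*4 + 1
4 = 4*1 + 0
gcd(82, 315) = 1, so the inverse exists.
Bézout: 1 = −19*315 + 73*82.
So 82⁻¹ ≡ 73 (mod 315).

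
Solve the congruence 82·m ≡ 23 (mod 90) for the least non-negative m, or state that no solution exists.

gcd(82, 90) = 2, and 2 does not divide 23.
So the congruence has no solution.

no solution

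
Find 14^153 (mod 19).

18

Using repeated squaring:
153 in binary is 10011001, i.e. 153 = 128 + 16 + 8 + 1.
14^1 ≡ 14 (mod 19)
14^2 ≡ 14^2 = 196 ≡ 6 (mod 19)
14^4 ≡ 6^2 = 36 ≡ 17 (mod 19)
14^8 ≡ 17^2 = 289 ≡ 4 (mod 19)
14^16 ≡ 4^2 = 16 (mod 19)
14^32 ≡ 16^2 = 256 ≡ 9 (mod 19)
14^64 ≡ 9^2 = 81 ≡ 5 (mod 19)
14^128 ≡ 5^2 = 25 ≡ 6 (mod 19)
14^153 = 14^128 × 14^16 × 14^8 × 14^1 ≡ 6 × 16 × 4 × 14 (mod 19).
Accumulate the product:
6 × 16 = 96 ≡ 1
1 × 4 = 4
4 × 14 = 56 ≡ 18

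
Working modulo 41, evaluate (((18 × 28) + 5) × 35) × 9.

25

18 × 28 = 504 ≡ 12 (mod 41)
12 + 5 = 17
17 × 35 = 595 ≡ 21 (mod 41)
21 × 9 = 189 ≡ 25 (mod 41)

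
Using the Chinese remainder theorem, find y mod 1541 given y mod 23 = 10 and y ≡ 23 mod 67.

23⁻¹ mod 67: 23·35 ≡ 1 (mod 67), so 23⁻¹ ≡ 35.
y = 10 + 23·((23 − 10)·35 mod 67) = 10 + 23·53 = 1229.
Check: 1229 mod 23 = 10, 1229 mod 67 = 23. ✓

1229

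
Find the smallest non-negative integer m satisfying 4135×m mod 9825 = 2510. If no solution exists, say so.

41

gcd(4135, 9825) = 5, and 5 | 2510, so solutions exist.
Divide through by 5: 827×m mod 1965 = 502.
827⁻¹ ≡ 278 (mod 1965).
m ≡ 278×502 ≡ 41 (mod 1965).
The smallest non-negative solution is m = 41.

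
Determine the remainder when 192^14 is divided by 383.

By square-and-multiply:
14 in binary is 1110, i.e. 14 = 8 + 4 + 2.
192^1 ≡ 192 (mod 383)
192^2 ≡ 192^2 = 36864 ≡ 96 (mod 383)
192^4 ≡ 96^2 = 9216 ≡ 24 (mod 383)
192^8 ≡ 24^2 = 576 ≡ 193 (mod 383)
192^14 = 192^8 · 192^4 · 192^2 ≡ 193 · 24 · 96 (mod 383).
Accumulate the product:
193 · 24 = 4632 ≡ 36
36 · 96 = 3456 ≡ 9

9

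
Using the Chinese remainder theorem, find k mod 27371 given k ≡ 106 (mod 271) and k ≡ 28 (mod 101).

271⁻¹ mod 101: 271·41 ≡ 1 (mod 101), so 271⁻¹ ≡ 41.
k = 106 + 271·((28 − 106)·41 mod 101) = 106 + 271·34 = 9320.

9320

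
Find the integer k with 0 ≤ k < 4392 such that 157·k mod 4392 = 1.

Apply the Euclidean algorithm and back-substitute:
4392 = 27*157 + 153
157 = 1*153 + 4
153 = 38*4 + 1
4 = 4*1 + 0
gcd(157, 4392) = 1, so the inverse exists.
Back-substitute for 1:
1 = 1*153 − 38*4
  = −38*157 + 39*153
  = 39*4392 − 1091*157
So 157⁻¹ ≡ −1091 ≡ 3301 (mod 4392).

3301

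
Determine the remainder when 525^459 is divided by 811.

By square-and-multiply:
525^1 ≡ 525 (mod 811)
525^2 ≡ 525^2 = 275625 ≡ 696 (mod 811)
525^4 ≡ 696^2 = 484416 ≡ 249 (mod 811)
525^8 ≡ 249^2 = 62001 ≡ 365 (mod 811)
525^16 ≡ 365^2 = 133225 ≡ 221 (mod 811)
525^32 ≡ 221^2 = 48841 ≡ 181 (mod 811)
525^64 ≡ 181^2 = 32761 ≡ 321 (mod 811)
525^128 ≡ 321^2 = 103041 ≡ 44 (mod 811)
525^256 ≡ 44^2 = 1936 ≡ 314 (mod 811)
525^459 = 525^256 · 525^128 · 525^64 · 525^8 · 525^2 · 525^1 ≡ 314 · 44 · 321 · 365 · 696 · 525 (mod 811).
Accumulate the product:
314 · 44 = 13816 ≡ 29
29 · 321 = 9309 ≡ 388
388 · 365 = 141620 ≡ 506
506 · 696 = 352176 ≡ 202
202 · 525 = 106050 ≡ 620

620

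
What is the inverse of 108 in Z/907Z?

42

Run the extended Euclidean algorithm:
907 = 8*108 + 43
108 = 2*43 + 22
43 = 1*22 + 21
22 = 1*21 + 1
21 = 21*1 + 0
gcd(108, 907) = 1, so the inverse exists.
Bézout: 1 = −5*907 + 42*108.
So 108⁻¹ ≡ 42 (mod 907).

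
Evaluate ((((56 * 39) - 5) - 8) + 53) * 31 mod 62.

56 * 39 = 2184 ≡ 14 (mod 62)
14 - 5 = 9
9 - 8 = 1
1 + 53 = 54
54 * 31 = 1674 ≡ 0 (mod 62)

0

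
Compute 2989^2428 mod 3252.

Using repeated squaring:
2989^1 ≡ 2989 (mod 3252)
2989^2 ≡ 2989^2 = 8934121 ≡ 877 (mod 3252)
2989^4 ≡ 877^2 = 769129 ≡ 1657 (mod 3252)
2989^8 ≡ 1657^2 = 2745649 ≡ 961 (mod 3252)
2989^16 ≡ 961^2 = 923521 ≡ 3205 (mod 3252)
2989^32 ≡ 3205^2 = 10272025 ≡ 2209 (mod 3252)
2989^64 ≡ 2209^2 = 4879681 ≡ 1681 (mod 3252)
2989^128 ≡ 1681^2 = 2825761 ≡ 3025 (mod 3252)
2989^256 ≡ 3025^2 = 9150625 ≡ 2749 (mod 3252)
2989^512 ≡ 2749^2 = 7557001 ≡ 2605 (mod 3252)
2989^1024 ≡ 2605^2 = 6786025 ≡ 2353 (mod 3252)
2989^2048 ≡ 2353^2 = 5536609 ≡ 1705 (mod 3252)
2989^2428 = 2989^2048 × 2989^256 × 2989^64 × 2989^32 × 2989^16 × 2989^8 × 2989^4 ≡ 1705 × 2749 × 1681 × 2209 × 3205 × 961 × 1657 (mod 3252).
Accumulate the product:
1705 × 2749 = 4687045 ≡ 913
913 × 1681 = 1534753 ≡ 3061
3061 × 2209 = 6761749 ≡ 841
841 × 3205 = 2695405 ≡ 2749
2749 × 961 = 2641789 ≡ 1165
1165 × 1657 = 1930405 ≡ 1969

1969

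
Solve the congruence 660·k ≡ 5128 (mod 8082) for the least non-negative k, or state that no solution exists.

gcd(660, 8082) = 6, and 6 does not divide 5128.
So the congruence has no solution.

no solution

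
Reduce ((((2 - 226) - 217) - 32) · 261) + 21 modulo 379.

122

2 - 226 = -224 ≡ 155 (mod 379)
155 - 217 = -62 ≡ 317 (mod 379)
317 - 32 = 285
285 · 261 = 74385 ≡ 101 (mod 379)
101 + 21 = 122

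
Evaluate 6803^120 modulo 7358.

6111

By square-and-multiply:
120 in binary is 1111000, i.e. 120 = 64 + 32 + 16 + 8.
6803^1 ≡ 6803 (mod 7358)
6803^2 ≡ 6803^2 = 46280809 ≡ 6347 (mod 7358)
6803^4 ≡ 6347^2 = 40284409 ≡ 6717 (mod 7358)
6803^8 ≡ 6717^2 = 45118089 ≡ 6191 (mod 7358)
6803^16 ≡ 6191^2 = 38328481 ≡ 659 (mod 7358)
6803^32 ≡ 659^2 = 434281 ≡ 159 (mod 7358)
6803^64 ≡ 159^2 = 25281 ≡ 3207 (mod 7358)
6803^120 = 6803^64 · 6803^32 · 6803^16 · 6803^8 ≡ 3207 · 159 · 659 · 6191 (mod 7358).
Accumulate the product:
3207 · 159 = 509913 ≡ 2211
2211 · 659 = 1457049 ≡ 165
165 · 6191 = 1021515 ≡ 6111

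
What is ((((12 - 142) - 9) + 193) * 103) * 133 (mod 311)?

12 - 142 = -130 ≡ 181 (mod 311)
181 - 9 = 172
172 + 193 = 365 ≡ 54 (mod 311)
54 * 103 = 5562 ≡ 275 (mod 311)
275 * 133 = 36575 ≡ 188 (mod 311)

188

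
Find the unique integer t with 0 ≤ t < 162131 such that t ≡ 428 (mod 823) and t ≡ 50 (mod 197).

823⁻¹ mod 197: 823×152 ≡ 1 (mod 197), so 823⁻¹ ≡ 152.
t = 428 + 823×((50 − 428)×152 mod 197) = 428 + 823×68 = 56392.
Check: 56392 mod 823 = 428, 56392 mod 197 = 50. ✓

56392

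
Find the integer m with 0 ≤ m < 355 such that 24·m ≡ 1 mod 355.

Apply the Euclidean algorithm and back-substitute:
355 = 14*24 + 19
24 = 1*19 + 5
19 = 3*5 + 4
5 = 1*4 + 1
4 = 4*1 + 0
gcd(24, 355) = 1, so the inverse exists.
Back-substitute for 1:
1 = 1*5 − 1*4
  = −1*19 + 4*5
  = 4*24 − 5*19
  = −5*355 + 74*24
So 24⁻¹ ≡ 74 (mod 355).

74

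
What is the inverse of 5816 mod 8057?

2736

8057 = 1*5816 + 2241
5816 = 2*2241 + 1334
2241 = 1*1334 + 907
1334 = 1*907 + 427
907 = 2*427 + 53
427 = 8*53 + 3
53 = 17*3 + 2
3 = 1*2 + 1
2 = 2*1 + 0
gcd(5816, 8057) = 1, so the inverse exists.
Back-substitute for 1:
1 = 1*3 − 1*2
  = −1*53 + 18*3
  = 18*427 − 145*53
  = −145*907 + 308*427
  = 308*1334 − 453*907
  = −453*2241 + 761*1334
  = 761*5816 − 1975*2241
  = −1975*8057 + 2736*5816
So 5816⁻¹ ≡ 2736 (mod 8057).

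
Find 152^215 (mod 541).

Compute successive squares:
215 in binary is 11010111, i.e. 215 = 128 + 64 + 16 + 4 + 2 + 1.
152^1 ≡ 152 (mod 541)
152^2 ≡ 152^2 = 23104 ≡ 382 (mod 541)
152^4 ≡ 382^2 = 145924 ≡ 395 (mod 541)
152^8 ≡ 395^2 = 156025 ≡ 217 (mod 541)
152^16 ≡ 217^2 = 47089 ≡ 22 (mod 541)
152^32 ≡ 22^2 = 484 (mod 541)
152^64 ≡ 484^2 = 234256 ≡ 3 (mod 541)
152^128 ≡ 3^2 = 9 (mod 541)
152^215 = 152^128 × 152^64 × 152^16 × 152^4 × 152^2 × 152^1 ≡ 9 × 3 × 22 × 395 × 382 × 152 (mod 541).
Accumulate the product:
9 × 3 = 27
27 × 22 = 594 ≡ 53
53 × 395 = 20935 ≡ 377
377 × 382 = 144014 ≡ 108
108 × 152 = 16416 ≡ 186

186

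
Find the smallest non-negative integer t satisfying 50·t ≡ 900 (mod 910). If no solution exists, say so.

gcd(50, 910) = 10, and 10 | 900, so solutions exist.
Divide through by 10: 5·t = 90 (mod 91).
5⁻¹ ≡ 73 (mod 91).
t ≡ 73·90 ≡ 18 (mod 91).
The smallest non-negative solution is t = 18.

18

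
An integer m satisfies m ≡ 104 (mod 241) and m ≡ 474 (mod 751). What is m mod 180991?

3478

241⁻¹ mod 751: 241×134 ≡ 1 (mod 751), so 241⁻¹ ≡ 134.
m = 104 + 241×((474 − 104)×134 mod 751) = 104 + 241×14 = 3478.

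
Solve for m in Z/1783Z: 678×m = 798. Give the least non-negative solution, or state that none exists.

727

gcd(678, 1783) = 1, so a unique solution mod 1783 exists.
678⁻¹ ≡ 1165 (mod 1783).
m ≡ 1165×798 ≡ 727 (mod 1783).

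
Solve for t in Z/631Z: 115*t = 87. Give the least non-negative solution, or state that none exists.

319

gcd(115, 631) = 1, so a unique solution mod 631 exists.
115⁻¹ ≡ 214 (mod 631).
t ≡ 214*87 ≡ 319 (mod 631).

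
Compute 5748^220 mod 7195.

3991

By square-and-multiply:
5748^1 ≡ 5748 (mod 7195)
5748^2 ≡ 5748^2 = 33039504 ≡ 64 (mod 7195)
5748^4 ≡ 64^2 = 4096 (mod 7195)
5748^8 ≡ 4096^2 = 16777216 ≡ 5671 (mod 7195)
5748^16 ≡ 5671^2 = 32160241 ≡ 5786 (mod 7195)
5748^32 ≡ 5786^2 = 33477796 ≡ 6656 (mod 7195)
5748^64 ≡ 6656^2 = 44302336 ≡ 2721 (mod 7195)
5748^128 ≡ 2721^2 = 7403841 ≡ 186 (mod 7195)
5748^220 = 5748^128 * 5748^64 * 5748^16 * 5748^8 * 5748^4 ≡ 186 * 2721 * 5786 * 5671 * 4096 (mod 7195).
Accumulate the product:
186 * 2721 = 506106 ≡ 2456
2456 * 5786 = 14210416 ≡ 291
291 * 5671 = 1650261 ≡ 2606
2606 * 4096 = 10674176 ≡ 3991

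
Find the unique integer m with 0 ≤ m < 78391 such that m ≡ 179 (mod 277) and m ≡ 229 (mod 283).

277⁻¹ mod 283: 277·47 ≡ 1 (mod 283), so 277⁻¹ ≡ 47.
m = 179 + 277·((229 − 179)·47 mod 283) = 179 + 277·86 = 24001.
Check: 24001 mod 277 = 179, 24001 mod 283 = 229. ✓

24001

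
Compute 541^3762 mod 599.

Compute successive squares:
3762 in binary is 111010110010, i.e. 3762 = 2048 + 1024 + 512 + 128 + 32 + 16 + 2.
541^1 ≡ 541 (mod 599)
541^2 ≡ 541^2 = 292681 ≡ 369 (mod 599)
541^4 ≡ 369^2 = 136161 ≡ 188 (mod 599)
541^8 ≡ 188^2 = 35344 ≡ 3 (mod 599)
541^16 ≡ 3^2 = 9 (mod 599)
541^32 ≡ 9^2 = 81 (mod 599)
541^64 ≡ 81^2 = 6561 ≡ 571 (mod 599)
541^128 ≡ 571^2 = 326041 ≡ 185 (mod 599)
541^256 ≡ 185^2 = 34225 ≡ 82 (mod 599)
541^512 ≡ 82^2 = 6724 ≡ 135 (mod 599)
541^1024 ≡ 135^2 = 18225 ≡ 255 (mod 599)
541^2048 ≡ 255^2 = 65025 ≡ 333 (mod 599)
541^3762 = 541^2048 * 541^1024 * 541^512 * 541^128 * 541^32 * 541^16 * 541^2 ≡ 333 * 255 * 135 * 185 * 81 * 9 * 369 (mod 599).
Accumulate the product:
333 * 255 = 84915 ≡ 456
456 * 135 = 61560 ≡ 462
462 * 185 = 85470 ≡ 412
412 * 81 = 33372 ≡ 427
427 * 9 = 3843 ≡ 249
249 * 369 = 91881 ≡ 234

234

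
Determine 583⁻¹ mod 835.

222

Apply the Euclidean algorithm and back-substitute:
835 = 1·583 + 252
583 = 2·252 + 79
252 = 3·79 + 15
79 = 5·15 + 4
15 = 3·4 + 3
4 = 1·3 + 1
3 = 3·1 + 0
gcd(583, 835) = 1, so the inverse exists.
Back-substitute for 1:
1 = 1·4 − 1·3
  = −1·15 + 4·4
  = 4·79 − 21·15
  = −21·252 + 67·79
  = 67·583 − 155·252
  = −155·835 + 222·583
So 583⁻¹ ≡ 222 (mod 835).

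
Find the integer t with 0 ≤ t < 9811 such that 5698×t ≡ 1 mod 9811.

4661

9811 = 1×5698 + 4113
5698 = 1×4113 + 1585
4113 = 2×1585 + 943
1585 = 1×943 + 642
943 = 1×642 + 301
642 = 2×301 + 40
301 = 7×40 + 21
40 = 1×21 + 19
21 = 1×19 + 2
19 = 9×2 + 1
2 = 2×1 + 0
gcd(5698, 9811) = 1, so the inverse exists.
Bézout: 1 = −2707×9811 + 4661×5698.
So 5698⁻¹ ≡ 4661 (mod 9811).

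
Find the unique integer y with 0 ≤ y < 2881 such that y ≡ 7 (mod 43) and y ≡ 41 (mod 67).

2587

43⁻¹ mod 67: 43·53 ≡ 1 (mod 67), so 43⁻¹ ≡ 53.
y = 7 + 43·((41 − 7)·53 mod 67) = 7 + 43·60 = 2587.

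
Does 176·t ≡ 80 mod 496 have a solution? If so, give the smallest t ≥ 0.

gcd(176, 496) = 16, and 16 | 80, so solutions exist.
Divide through by 16: 11·t mod 31 = 5.
11⁻¹ ≡ 17 (mod 31).
t ≡ 17·5 ≡ 23 (mod 31).
The smallest non-negative solution is t = 23.

23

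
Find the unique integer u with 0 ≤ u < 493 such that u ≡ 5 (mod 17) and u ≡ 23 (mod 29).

226

17⁻¹ mod 29: 17·12 ≡ 1 (mod 29), so 17⁻¹ ≡ 12.
u = 5 + 17·((23 − 5)·12 mod 29) = 5 + 17·13 = 226.
Check: 226 mod 17 = 5, 226 mod 29 = 23. ✓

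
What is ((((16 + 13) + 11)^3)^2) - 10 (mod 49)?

26

16 + 13 = 29
29 + 11 = 40
(40)^3 ≡ 6 (mod 49)
(6)^2 ≡ 36 (mod 49)
36 - 10 = 26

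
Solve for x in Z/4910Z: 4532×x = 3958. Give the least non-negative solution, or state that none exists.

gcd(4532, 4910) = 2, and 2 | 3958, so solutions exist.
Divide through by 2: 2266×x ≡ 1979 mod 2455.
2266⁻¹ ≡ 1221 (mod 2455).
x ≡ 1221×1979 ≡ 639 (mod 2455).
The smallest non-negative solution is x = 639.

639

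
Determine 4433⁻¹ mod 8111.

8111 = 1×4433 + 3678
4433 = 1×3678 + 755
3678 = 4×755 + 658
755 = 1×658 + 97
658 = 6×97 + 76
97 = 1×76 + 21
76 = 3×21 + 13
21 = 1×13 + 8
13 = 1×8 + 5
8 = 1×5 + 3
5 = 1×3 + 2
3 = 1×2 + 1
2 = 2×1 + 0
gcd(4433, 8111) = 1, so the inverse exists.
Back-substitute for 1:
1 = 1×3 − 1×2
  = −1×5 + 2×3
  = 2×8 − 3×5
  = −3×13 + 5×8
  = 5×21 − 8×13
  = −8×76 + 29×21
  = 29×97 − 37×76
  = −37×658 + 251×97
  = 251×755 − 288×658
  = −288×3678 + 1403×755
  = 1403×4433 − 1691×3678
  = −1691×8111 + 3094×4433
So 4433⁻¹ ≡ 3094 (mod 8111).

3094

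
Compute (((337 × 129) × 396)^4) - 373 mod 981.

337 × 129 = 43473 ≡ 309 (mod 981)
309 × 396 = 122364 ≡ 720 (mod 981)
(720)^4 ≡ 234 (mod 981)
234 - 373 = -139 ≡ 842 (mod 981)

842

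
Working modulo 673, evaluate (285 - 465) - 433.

60

285 - 465 = -180 ≡ 493 (mod 673)
493 - 433 = 60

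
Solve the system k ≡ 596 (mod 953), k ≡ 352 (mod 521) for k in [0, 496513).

953⁻¹ mod 521: 953*240 ≡ 1 (mod 521), so 953⁻¹ ≡ 240.
k = 596 + 953*((352 − 596)*240 mod 521) = 596 + 953*313 = 298885.

298885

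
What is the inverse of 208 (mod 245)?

Run the extended Euclidean algorithm:
245 = 1×208 + 37
208 = 5×37 + 23
37 = 1×23 + 14
23 = 1×14 + 9
14 = 1×9 + 5
9 = 1×5 + 4
5 = 1×4 + 1
4 = 4×1 + 0
gcd(208, 245) = 1, so the inverse exists.
Bézout: 1 = 45×245 − 53×208.
So 208⁻¹ ≡ −53 ≡ 192 (mod 245).

192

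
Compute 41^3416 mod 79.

67

Using repeated squaring:
3416 in binary is 110101011000, i.e. 3416 = 2048 + 1024 + 256 + 64 + 16 + 8.
41^1 ≡ 41 (mod 79)
41^2 ≡ 41^2 = 1681 ≡ 22 (mod 79)
41^4 ≡ 22^2 = 484 ≡ 10 (mod 79)
41^8 ≡ 10^2 = 100 ≡ 21 (mod 79)
41^16 ≡ 21^2 = 441 ≡ 46 (mod 79)
41^32 ≡ 46^2 = 2116 ≡ 62 (mod 79)
41^64 ≡ 62^2 = 3844 ≡ 52 (mod 79)
41^128 ≡ 52^2 = 2704 ≡ 18 (mod 79)
41^256 ≡ 18^2 = 324 ≡ 8 (mod 79)
41^512 ≡ 8^2 = 64 (mod 79)
41^1024 ≡ 64^2 = 4096 ≡ 67 (mod 79)
41^2048 ≡ 67^2 = 4489 ≡ 65 (mod 79)
41^3416 = 41^2048 · 41^1024 · 41^256 · 41^64 · 41^16 · 41^8 ≡ 65 · 67 · 8 · 52 · 46 · 21 (mod 79).
Accumulate the product:
65 · 67 = 4355 ≡ 10
10 · 8 = 80 ≡ 1
1 · 52 = 52
52 · 46 = 2392 ≡ 22
22 · 21 = 462 ≡ 67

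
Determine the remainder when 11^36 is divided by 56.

36 in binary is 100100, i.e. 36 = 32 + 4.
11^1 ≡ 11 (mod 56)
11^2 ≡ 11^2 = 121 ≡ 9 (mod 56)
11^4 ≡ 9^2 = 81 ≡ 25 (mod 56)
11^8 ≡ 25^2 = 625 ≡ 9 (mod 56)
11^16 ≡ 9^2 = 81 ≡ 25 (mod 56)
11^32 ≡ 25^2 = 625 ≡ 9 (mod 56)
11^36 = 11^32 × 11^4 ≡ 9 × 25 (mod 56).
9 × 25 = 225 ≡ 1 (mod 56).

1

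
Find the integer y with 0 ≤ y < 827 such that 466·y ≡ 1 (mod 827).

827 = 1*466 + 361
466 = 1*361 + 105
361 = 3*105 + 46
105 = 2*46 + 13
46 = 3*13 + 7
13 = 1*7 + 6
7 = 1*6 + 1
6 = 6*1 + 0
gcd(466, 827) = 1, so the inverse exists.
Back-substitute for 1:
1 = 1*7 − 1*6
  = −1*13 + 2*7
  = 2*46 − 7*13
  = −7*105 + 16*46
  = 16*361 − 55*105
  = −55*466 + 71*361
  = 71*827 − 126*466
So 466⁻¹ ≡ −126 ≡ 701 (mod 827).

701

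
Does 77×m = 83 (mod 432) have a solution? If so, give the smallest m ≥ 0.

gcd(77, 432) = 1, so a unique solution mod 432 exists.
77⁻¹ ≡ 101 (mod 432).
m ≡ 101×83 ≡ 175 (mod 432).

175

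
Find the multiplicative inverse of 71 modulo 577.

577 = 8·71 + 9
71 = 7·9 + 8
9 = 1·8 + 1
8 = 8·1 + 0
gcd(71, 577) = 1, so the inverse exists.
Back-substitute for 1:
1 = 1·9 − 1·8
  = −1·71 + 8·9
  = 8·577 − 65·71
So 71⁻¹ ≡ −65 ≡ 512 (mod 577).

512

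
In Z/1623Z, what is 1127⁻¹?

1070

By the extended Euclidean algorithm:
1623 = 1*1127 + 496
1127 = 2*496 + 135
496 = 3*135 + 91
135 = 1*91 + 44
91 = 2*44 + 3
44 = 14*3 + 2
3 = 1*2 + 1
2 = 2*1 + 0
gcd(1127, 1623) = 1, so the inverse exists.
Back-substitute for 1:
1 = 1*3 − 1*2
  = −1*44 + 15*3
  = 15*91 − 31*44
  = −31*135 + 46*91
  = 46*496 − 169*135
  = −169*1127 + 384*496
  = 384*1623 − 553*1127
So 1127⁻¹ ≡ −553 ≡ 1070 (mod 1623).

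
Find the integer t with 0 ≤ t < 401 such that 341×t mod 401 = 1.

274

By the extended Euclidean algorithm:
401 = 1*341 + 60
341 = 5*60 + 41
60 = 1*41 + 19
41 = 2*19 + 3
19 = 6*3 + 1
3 = 3*1 + 0
gcd(341, 401) = 1, so the inverse exists.
Bézout: 1 = 108*401 − 127*341.
So 341⁻¹ ≡ −127 ≡ 274 (mod 401).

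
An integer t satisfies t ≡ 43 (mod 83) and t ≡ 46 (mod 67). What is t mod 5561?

5272

83⁻¹ mod 67: 83·21 ≡ 1 (mod 67), so 83⁻¹ ≡ 21.
t = 43 + 83·((46 − 43)·21 mod 67) = 43 + 83·63 = 5272.
Check: 5272 mod 83 = 43, 5272 mod 67 = 46. ✓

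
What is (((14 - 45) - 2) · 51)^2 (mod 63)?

14 - 45 = -31 ≡ 32 (mod 63)
32 - 2 = 30
30 · 51 = 1530 ≡ 18 (mod 63)
(18)^2 ≡ 9 (mod 63)

9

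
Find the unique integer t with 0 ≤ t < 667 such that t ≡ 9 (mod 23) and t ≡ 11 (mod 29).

446

23⁻¹ mod 29: 23·24 ≡ 1 (mod 29), so 23⁻¹ ≡ 24.
t = 9 + 23·((11 − 9)·24 mod 29) = 9 + 23·19 = 446.
Check: 446 mod 23 = 9, 446 mod 29 = 11. ✓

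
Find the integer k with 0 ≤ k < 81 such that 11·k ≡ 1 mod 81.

59

By the extended Euclidean algorithm:
81 = 7·11 + 4
11 = 2·4 + 3
4 = 1·3 + 1
3 = 3·1 + 0
gcd(11, 81) = 1, so the inverse exists.
Back-substitute for 1:
1 = 1·4 − 1·3
  = −1·11 + 3·4
  = 3·81 − 22·11
So 11⁻¹ ≡ −22 ≡ 59 (mod 81).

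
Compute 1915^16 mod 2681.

1915^1 ≡ 1915 (mod 2681)
1915^2 ≡ 1915^2 = 3667225 ≡ 2298 (mod 2681)
1915^4 ≡ 2298^2 = 5280804 ≡ 1915 (mod 2681)
1915^8 ≡ 1915^2 = 3667225 ≡ 2298 (mod 2681)
1915^16 ≡ 2298^2 = 5280804 ≡ 1915 (mod 2681)
So 1915^16 ≡ 1915 (mod 2681).

1915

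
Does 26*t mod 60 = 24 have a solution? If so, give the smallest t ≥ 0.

24

gcd(26, 60) = 2, and 2 | 24, so solutions exist.
Divide through by 2: 13*t ≡ 12 (mod 30).
13⁻¹ ≡ 7 (mod 30).
t ≡ 7*12 ≡ 24 (mod 30).
The smallest non-negative solution is t = 24.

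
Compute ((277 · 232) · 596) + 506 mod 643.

277 · 232 = 64264 ≡ 607 (mod 643)
607 · 596 = 361772 ≡ 406 (mod 643)
406 + 506 = 912 ≡ 269 (mod 643)

269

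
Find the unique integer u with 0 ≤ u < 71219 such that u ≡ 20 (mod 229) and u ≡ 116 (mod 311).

3226

229⁻¹ mod 311: 229×201 ≡ 1 (mod 311), so 229⁻¹ ≡ 201.
u = 20 + 229×((116 − 20)×201 mod 311) = 20 + 229×14 = 3226.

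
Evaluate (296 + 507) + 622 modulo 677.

71

296 + 507 = 803 ≡ 126 (mod 677)
126 + 622 = 748 ≡ 71 (mod 677)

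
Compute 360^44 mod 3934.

3712

44 in binary is 101100, i.e. 44 = 32 + 8 + 4.
360^1 ≡ 360 (mod 3934)
360^2 ≡ 360^2 = 129600 ≡ 3712 (mod 3934)
360^4 ≡ 3712^2 = 13778944 ≡ 2076 (mod 3934)
360^8 ≡ 2076^2 = 4309776 ≡ 2046 (mod 3934)
360^16 ≡ 2046^2 = 4186116 ≡ 340 (mod 3934)
360^32 ≡ 340^2 = 115600 ≡ 1514 (mod 3934)
360^44 = 360^32 × 360^8 × 360^4 ≡ 1514 × 2046 × 2076 (mod 3934).
Accumulate the product:
1514 × 2046 = 3097644 ≡ 1586
1586 × 2076 = 3292536 ≡ 3712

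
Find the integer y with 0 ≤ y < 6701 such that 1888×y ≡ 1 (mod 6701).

4071

By the extended Euclidean algorithm:
6701 = 3·1888 + 1037
1888 = 1·1037 + 851
1037 = 1·851 + 186
851 = 4·186 + 107
186 = 1·107 + 79
107 = 1·79 + 28
79 = 2·28 + 23
28 = 1·23 + 5
23 = 4·5 + 3
5 = 1·3 + 2
3 = 1·2 + 1
2 = 2·1 + 0
gcd(1888, 6701) = 1, so the inverse exists.
Bézout: 1 = 741·6701 − 2630·1888.
So 1888⁻¹ ≡ −2630 ≡ 4071 (mod 6701).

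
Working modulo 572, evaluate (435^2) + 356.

(435)^2 ≡ 465 (mod 572)
465 + 356 = 821 ≡ 249 (mod 572)

249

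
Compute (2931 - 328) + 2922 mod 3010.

2931 - 328 = 2603
2603 + 2922 = 5525 ≡ 2515 (mod 3010)

2515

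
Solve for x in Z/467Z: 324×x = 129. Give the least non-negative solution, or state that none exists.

342

gcd(324, 467) = 1, so a unique solution mod 467 exists.
324⁻¹ ≡ 209 (mod 467).
x ≡ 209×129 ≡ 342 (mod 467).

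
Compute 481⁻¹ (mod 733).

701

By the extended Euclidean algorithm:
733 = 1·481 + 252
481 = 1·252 + 229
252 = 1·229 + 23
229 = 9·23 + 22
23 = 1·22 + 1
22 = 22·1 + 0
gcd(481, 733) = 1, so the inverse exists.
Back-substitute for 1:
1 = 1·23 − 1·22
  = −1·229 + 10·23
  = 10·252 − 11·229
  = −11·481 + 21·252
  = 21·733 − 32·481
So 481⁻¹ ≡ −32 ≡ 701 (mod 733).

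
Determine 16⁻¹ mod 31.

31 = 1*16 + 15
16 = 1*15 + 1
15 = 15*1 + 0
gcd(16, 31) = 1, so the inverse exists.
Back-substitute for 1:
1 = 1*16 − 1*15
  = −1*31 + 2*16
So 16⁻¹ ≡ 2 (mod 31).

2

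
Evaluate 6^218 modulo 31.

5

218 in binary is 11011010, i.e. 218 = 128 + 64 + 16 + 8 + 2.
6^1 ≡ 6 (mod 31)
6^2 ≡ 6^2 = 36 ≡ 5 (mod 31)
6^4 ≡ 5^2 = 25 (mod 31)
6^8 ≡ 25^2 = 625 ≡ 5 (mod 31)
6^16 ≡ 5^2 = 25 (mod 31)
6^32 ≡ 25^2 = 625 ≡ 5 (mod 31)
6^64 ≡ 5^2 = 25 (mod 31)
6^128 ≡ 25^2 = 625 ≡ 5 (mod 31)
6^218 = 6^128 · 6^64 · 6^16 · 6^8 · 6^2 ≡ 5 · 25 · 25 · 5 · 5 (mod 31).
Accumulate the product:
5 · 25 = 125 ≡ 1
1 · 25 = 25
25 · 5 = 125 ≡ 1
1 · 5 = 5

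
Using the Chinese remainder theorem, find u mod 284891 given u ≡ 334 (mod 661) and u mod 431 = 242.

114026

661⁻¹ mod 431: 661*223 ≡ 1 (mod 431), so 661⁻¹ ≡ 223.
u = 334 + 661*((242 − 334)*223 mod 431) = 334 + 661*172 = 114026.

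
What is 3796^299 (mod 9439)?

5639

299 in binary is 100101011, i.e. 299 = 256 + 32 + 8 + 2 + 1.
3796^1 ≡ 3796 (mod 9439)
3796^2 ≡ 3796^2 = 14409616 ≡ 5702 (mod 9439)
3796^4 ≡ 5702^2 = 32512804 ≡ 4888 (mod 9439)
3796^8 ≡ 4888^2 = 23892544 ≡ 2435 (mod 9439)
3796^16 ≡ 2435^2 = 5929225 ≡ 1533 (mod 9439)
3796^32 ≡ 1533^2 = 2350089 ≡ 9217 (mod 9439)
3796^64 ≡ 9217^2 = 84953089 ≡ 2089 (mod 9439)
3796^128 ≡ 2089^2 = 4363921 ≡ 3103 (mod 9439)
3796^256 ≡ 3103^2 = 9628609 ≡ 829 (mod 9439)
3796^299 = 3796^256 * 3796^32 * 3796^8 * 3796^2 * 3796^1 ≡ 829 * 9217 * 2435 * 5702 * 3796 (mod 9439).
Accumulate the product:
829 * 9217 = 7640893 ≡ 4742
4742 * 2435 = 11546770 ≡ 2873
2873 * 5702 = 16381846 ≡ 5181
5181 * 3796 = 19667076 ≡ 5639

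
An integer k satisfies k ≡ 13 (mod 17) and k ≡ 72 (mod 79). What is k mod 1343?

625

17⁻¹ mod 79: 17×14 ≡ 1 (mod 79), so 17⁻¹ ≡ 14.
k = 13 + 17×((72 − 13)×14 mod 79) = 13 + 17×36 = 625.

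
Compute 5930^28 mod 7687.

By square-and-multiply:
28 in binary is 11100, i.e. 28 = 16 + 8 + 4.
5930^1 ≡ 5930 (mod 7687)
5930^2 ≡ 5930^2 = 35164900 ≡ 4562 (mod 7687)
5930^4 ≡ 4562^2 = 20811844 ≡ 3135 (mod 7687)
5930^8 ≡ 3135^2 = 9828225 ≡ 4239 (mod 7687)
5930^16 ≡ 4239^2 = 17969121 ≡ 4602 (mod 7687)
5930^28 = 5930^16 × 5930^8 × 5930^4 ≡ 4602 × 4239 × 3135 (mod 7687).
Accumulate the product:
4602 × 4239 = 19507878 ≡ 5959
5959 × 3135 = 18681465 ≡ 2055

2055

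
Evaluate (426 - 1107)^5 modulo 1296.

567

426 - 1107 = -681 ≡ 615 (mod 1296)
(615)^5 ≡ 567 (mod 1296)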